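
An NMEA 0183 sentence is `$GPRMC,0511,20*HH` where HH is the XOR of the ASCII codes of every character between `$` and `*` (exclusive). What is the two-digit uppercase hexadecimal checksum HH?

XOR the ASCII codes of the payload characters:
  'G' = 0x47 → acc = 0x47
  'P' = 0x50 → acc = 0x17
  'R' = 0x52 → acc = 0x45
  'M' = 0x4D → acc = 0x08
  'C' = 0x43 → acc = 0x4B
  ',' = 0x2C → acc = 0x67
  '0' = 0x30 → acc = 0x57
  '5' = 0x35 → acc = 0x62
  '1' = 0x31 → acc = 0x53
  '1' = 0x31 → acc = 0x62
  ',' = 0x2C → acc = 0x4E
  '2' = 0x32 → acc = 0x7C
  '0' = 0x30 → acc = 0x4C
Checksum = 0x4C.

4C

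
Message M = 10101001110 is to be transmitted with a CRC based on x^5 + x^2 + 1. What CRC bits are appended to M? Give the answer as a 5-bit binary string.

10111

Append 5 zeros: 1010100111000000. Divide by 100101 (XOR where the leading bit is 1):
  pos 0: 101010 XOR 100101 = 001111
  pos 2: 111101 XOR 100101 = 011000
  pos 3: 110001 XOR 100101 = 010100
  pos 4: 101001 XOR 100101 = 001100
  pos 6: 110000 XOR 100101 = 010101
  pos 7: 101010 XOR 100101 = 001111
  pos 9: 111100 XOR 100101 = 011001
  pos 10: 110010 XOR 100101 = 010111
Remainder (last 5 bits) = 10111. This is the CRC / FCS.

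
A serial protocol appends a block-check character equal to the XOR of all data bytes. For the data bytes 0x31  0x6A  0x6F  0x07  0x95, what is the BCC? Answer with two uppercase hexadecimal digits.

XOR the bytes together:
  start with 0x31
  0x31 ⊕ 0x6A = 0x5B
  0x5B ⊕ 0x6F = 0x34
  0x34 ⊕ 0x07 = 0x33
  0x33 ⊕ 0x95 = 0xA6

A6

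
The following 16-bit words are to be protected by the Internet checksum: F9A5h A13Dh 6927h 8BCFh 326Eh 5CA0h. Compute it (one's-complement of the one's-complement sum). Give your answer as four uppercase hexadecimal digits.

One's-complement addition (fold any carry out of bit 15 back into bit 0):
  0xF9A5 + 0xA13D = 0x19AE2 → wrap carry → 0x9AE3
  0x9AE3 + 0x6927 = 0x1040A → wrap carry → 0x040B
  0x040B + 0x8BCF = 0x08FDA
  0x8FDA + 0x326E = 0x0C248
  0xC248 + 0x5CA0 = 0x11EE8 → wrap carry → 0x1EE9
One's-complement sum = 0x1EE9.
Checksum = ~0x1EE9 & 0xFFFF = 0xE116.

E116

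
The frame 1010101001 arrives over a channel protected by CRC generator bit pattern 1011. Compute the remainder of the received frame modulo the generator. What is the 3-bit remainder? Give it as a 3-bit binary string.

000

Modulo-2 division of 1010101001 by 1011:
  pos 0: 1010 XOR 1011 = 0001
  pos 3: 1101 XOR 1011 = 0110
  pos 4: 1100 XOR 1011 = 0111
  pos 5: 1110 XOR 1011 = 0101
  pos 6: 1011 XOR 1011 = 0000
Remainder = 000 (zero — the frame passes the CRC check).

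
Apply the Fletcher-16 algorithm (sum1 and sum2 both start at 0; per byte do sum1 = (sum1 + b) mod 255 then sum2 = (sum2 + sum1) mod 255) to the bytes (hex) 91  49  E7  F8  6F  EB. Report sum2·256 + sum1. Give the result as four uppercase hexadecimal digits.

2D17

Running sums (mod 255):
  after byte 0 (91): sum1=145, sum2=145
  after byte 1 (49): sum1=218, sum2=108
  after byte 2 (E7): sum1=194, sum2=47
  after byte 3 (F8): sum1=187, sum2=234
  after byte 4 (6F): sum1=43, sum2=22
  after byte 5 (EB): sum1=23, sum2=45
Checksum = sum2·256 + sum1 = 45·256 + 23 = 11543 = 0x2D17.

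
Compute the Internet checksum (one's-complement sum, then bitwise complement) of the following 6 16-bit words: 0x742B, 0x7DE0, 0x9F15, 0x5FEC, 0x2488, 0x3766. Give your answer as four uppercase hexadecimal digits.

B303

One's-complement addition (fold any carry out of bit 15 back into bit 0):
  0x742B + 0x7DE0 = 0x0F20B
  0xF20B + 0x9F15 = 0x19120 → wrap carry → 0x9121
  0x9121 + 0x5FEC = 0x0F10D
  0xF10D + 0x2488 = 0x11595 → wrap carry → 0x1596
  0x1596 + 0x3766 = 0x04CFC
One's-complement sum = 0x4CFC.
Checksum = ~0x4CFC & 0xFFFF = 0xB303.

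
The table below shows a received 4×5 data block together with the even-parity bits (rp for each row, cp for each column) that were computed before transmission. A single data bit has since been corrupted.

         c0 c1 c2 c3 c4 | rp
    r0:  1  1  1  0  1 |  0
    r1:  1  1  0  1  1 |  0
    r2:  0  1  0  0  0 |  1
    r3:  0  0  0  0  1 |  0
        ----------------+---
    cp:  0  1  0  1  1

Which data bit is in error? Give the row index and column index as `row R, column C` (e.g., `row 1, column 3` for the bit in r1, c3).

row 3, column 2

Recompute each row's even parity and compare to rp:
  r0: data parity 0, sent rp 0 → ok
  r1: data parity 0, sent rp 0 → ok
  r2: data parity 1, sent rp 1 → ok
  r3: data parity 1, sent rp 0 → mismatch
Recompute each column's even parity and compare to cp:
  c0: data parity 0, sent cp 0 → ok
  c1: data parity 1, sent cp 1 → ok
  c2: data parity 1, sent cp 0 → mismatch
  c3: data parity 1, sent cp 1 → ok
  c4: data parity 1, sent cp 1 → ok
Exactly one row (r3) and one column (c2) fail → the flipped bit is at their intersection.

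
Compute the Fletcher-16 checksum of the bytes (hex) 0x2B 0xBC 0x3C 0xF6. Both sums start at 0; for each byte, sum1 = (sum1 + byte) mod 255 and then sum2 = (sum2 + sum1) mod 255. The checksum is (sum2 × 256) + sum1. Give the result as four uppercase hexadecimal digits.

Running sums (mod 255):
  after byte 0 (0x2B): sum1=43, sum2=43
  after byte 1 (0xBC): sum1=231, sum2=19
  after byte 2 (0x3C): sum1=36, sum2=55
  after byte 3 (0xF6): sum1=27, sum2=82
Checksum = sum2·256 + sum1 = 82·256 + 27 = 21019 = 0x521B.

521B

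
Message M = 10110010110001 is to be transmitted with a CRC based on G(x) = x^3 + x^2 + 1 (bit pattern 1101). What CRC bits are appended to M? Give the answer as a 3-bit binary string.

Append 3 zeros: 10110010110001000. Divide by 1101 (XOR where the leading bit is 1):
  pos 0: 1011 XOR 1101 = 0110
  pos 1: 1100 XOR 1101 = 0001
  pos 4: 1010 XOR 1101 = 0111
  pos 5: 1111 XOR 1101 = 0010
  pos 7: 1010 XOR 1101 = 0111
  pos 8: 1110 XOR 1101 = 0011
  pos 10: 1101 XOR 1101 = 0000
Remainder (last 3 bits) = 000. This is the CRC / FCS.

000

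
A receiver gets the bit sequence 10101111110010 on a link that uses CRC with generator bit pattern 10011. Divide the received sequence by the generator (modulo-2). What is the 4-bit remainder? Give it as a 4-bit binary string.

1100

Modulo-2 division of 10101111110010 by 10011:
  pos 0: 10101 XOR 10011 = 00110
  pos 2: 11011 XOR 10011 = 01000
  pos 3: 10001 XOR 10011 = 00010
  pos 6: 10110 XOR 10011 = 00101
  pos 8: 10101 XOR 10011 = 00110
Remainder = 1100 (nonzero — an error is detected).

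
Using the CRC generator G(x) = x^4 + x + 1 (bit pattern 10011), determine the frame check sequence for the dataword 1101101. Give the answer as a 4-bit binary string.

1001

Append 4 zeros: 11011010000. Divide by 10011 (XOR where the leading bit is 1):
  pos 0: 11011 XOR 10011 = 01000
  pos 1: 10000 XOR 10011 = 00011
  pos 4: 11100 XOR 10011 = 01111
  pos 5: 11110 XOR 10011 = 01101
  pos 6: 11010 XOR 10011 = 01001
Remainder (last 4 bits) = 1001. This is the CRC / FCS.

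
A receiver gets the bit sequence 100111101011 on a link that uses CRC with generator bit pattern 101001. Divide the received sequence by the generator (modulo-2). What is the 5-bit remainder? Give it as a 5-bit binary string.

01000

Modulo-2 division of 100111101011 by 101001:
  pos 0: 100111 XOR 101001 = 001110
  pos 2: 111010 XOR 101001 = 010011
  pos 3: 100111 XOR 101001 = 001110
  pos 5: 111001 XOR 101001 = 010000
  pos 6: 100001 XOR 101001 = 001000
Remainder = 01000 (nonzero — an error is detected).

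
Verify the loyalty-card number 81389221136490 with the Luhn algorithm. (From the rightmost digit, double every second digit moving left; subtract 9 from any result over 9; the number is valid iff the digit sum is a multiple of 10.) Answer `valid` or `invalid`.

invalid

From the right, keep odd positions and double even positions (subtract 9 from any doubled value over 9):
  doubled (positions 2,4,...): 9 3 2 4 9 6 7 → sum 40
  kept (positions 1,3,...): 0 4 3 1 2 8 1 → sum 19
Total = 59.
59 mod 10 = 9, so the number is invalid.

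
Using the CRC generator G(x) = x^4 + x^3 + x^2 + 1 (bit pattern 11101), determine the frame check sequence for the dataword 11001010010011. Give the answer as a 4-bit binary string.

Append 4 zeros: 110010100100110000. Divide by 11101 (XOR where the leading bit is 1):
  pos 0: 11001 XOR 11101 = 00100
  pos 2: 10001 XOR 11101 = 01100
  pos 3: 11000 XOR 11101 = 00101
  pos 5: 10101 XOR 11101 = 01000
  pos 6: 10000 XOR 11101 = 01101
  pos 7: 11010 XOR 11101 = 00111
  pos 9: 11111 XOR 11101 = 00010
  pos 12: 10000 XOR 11101 = 01101
  pos 13: 11010 XOR 11101 = 00111
Remainder (last 4 bits) = 0111. This is the CRC / FCS.

0111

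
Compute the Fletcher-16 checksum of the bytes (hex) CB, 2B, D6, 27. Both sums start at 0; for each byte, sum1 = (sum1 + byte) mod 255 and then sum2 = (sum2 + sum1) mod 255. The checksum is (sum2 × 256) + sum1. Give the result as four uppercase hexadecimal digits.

85F4

Running sums (mod 255):
  after byte 0 (CB): sum1=203, sum2=203
  after byte 1 (2B): sum1=246, sum2=194
  after byte 2 (D6): sum1=205, sum2=144
  after byte 3 (27): sum1=244, sum2=133
Checksum = sum2·256 + sum1 = 133·256 + 244 = 34292 = 0x85F4.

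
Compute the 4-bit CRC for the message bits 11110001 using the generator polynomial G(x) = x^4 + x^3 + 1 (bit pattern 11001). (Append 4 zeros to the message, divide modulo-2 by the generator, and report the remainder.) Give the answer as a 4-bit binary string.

0101

Append 4 zeros: 111100010000. Divide by 11001 (XOR where the leading bit is 1):
  pos 0: 11110 XOR 11001 = 00111
  pos 2: 11100 XOR 11001 = 00101
  pos 4: 10110 XOR 11001 = 01111
  pos 5: 11110 XOR 11001 = 00111
  pos 7: 11100 XOR 11001 = 00101
Remainder (last 4 bits) = 0101. This is the CRC / FCS.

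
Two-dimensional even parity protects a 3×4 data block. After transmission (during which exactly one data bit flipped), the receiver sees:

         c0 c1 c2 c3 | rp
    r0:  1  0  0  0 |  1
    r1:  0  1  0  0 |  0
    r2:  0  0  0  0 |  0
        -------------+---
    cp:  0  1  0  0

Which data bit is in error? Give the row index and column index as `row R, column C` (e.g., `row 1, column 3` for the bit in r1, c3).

Recompute each row's even parity and compare to rp:
  r0: data parity 1, sent rp 1 → ok
  r1: data parity 1, sent rp 0 → mismatch
  r2: data parity 0, sent rp 0 → ok
Recompute each column's even parity and compare to cp:
  c0: data parity 1, sent cp 0 → mismatch
  c1: data parity 1, sent cp 1 → ok
  c2: data parity 0, sent cp 0 → ok
  c3: data parity 0, sent cp 0 → ok
Exactly one row (r1) and one column (c0) fail → the flipped bit is at their intersection.

row 1, column 0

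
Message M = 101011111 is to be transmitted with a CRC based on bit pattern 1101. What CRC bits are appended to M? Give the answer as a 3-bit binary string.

Append 3 zeros: 101011111000. Divide by 1101 (XOR where the leading bit is 1):
  pos 0: 1010 XOR 1101 = 0111
  pos 1: 1111 XOR 1101 = 0010
  pos 3: 1011 XOR 1101 = 0110
  pos 4: 1101 XOR 1101 = 0000
  pos 8: 1000 XOR 1101 = 0101
Remainder (last 3 bits) = 101. This is the CRC / FCS.

101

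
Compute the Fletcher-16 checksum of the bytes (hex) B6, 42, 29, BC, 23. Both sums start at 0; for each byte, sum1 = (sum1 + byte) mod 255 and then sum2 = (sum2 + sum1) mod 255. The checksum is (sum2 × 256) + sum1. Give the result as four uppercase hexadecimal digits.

B202

Running sums (mod 255):
  after byte 0 (B6): sum1=182, sum2=182
  after byte 1 (42): sum1=248, sum2=175
  after byte 2 (29): sum1=34, sum2=209
  after byte 3 (BC): sum1=222, sum2=176
  after byte 4 (23): sum1=2, sum2=178
Checksum = sum2·256 + sum1 = 178·256 + 2 = 45570 = 0xB202.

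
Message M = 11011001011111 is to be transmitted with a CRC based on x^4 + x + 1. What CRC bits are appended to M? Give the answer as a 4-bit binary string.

Append 4 zeros: 110110010111110000. Divide by 10011 (XOR where the leading bit is 1):
  pos 0: 11011 XOR 10011 = 01000
  pos 1: 10000 XOR 10011 = 00011
  pos 4: 11010 XOR 10011 = 01001
  pos 5: 10011 XOR 10011 = 00000
  pos 10: 11110 XOR 10011 = 01101
  pos 11: 11010 XOR 10011 = 01001
  pos 12: 10010 XOR 10011 = 00001
Remainder (last 4 bits) = 0010. This is the CRC / FCS.

0010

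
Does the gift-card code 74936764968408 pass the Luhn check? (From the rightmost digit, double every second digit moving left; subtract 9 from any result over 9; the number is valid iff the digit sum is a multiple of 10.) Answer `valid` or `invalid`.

invalid

From the right, keep odd positions and double even positions (subtract 9 from any doubled value over 9):
  doubled (positions 2,4,...): 0 7 9 3 3 9 5 → sum 36
  kept (positions 1,3,...): 8 4 6 4 7 3 4 → sum 36
Total = 72.
72 mod 10 = 2, so the number is invalid.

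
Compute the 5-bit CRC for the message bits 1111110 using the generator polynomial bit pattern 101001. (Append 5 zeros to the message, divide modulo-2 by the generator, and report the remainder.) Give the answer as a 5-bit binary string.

Append 5 zeros: 111111000000. Divide by 101001 (XOR where the leading bit is 1):
  pos 0: 111111 XOR 101001 = 010110
  pos 1: 101100 XOR 101001 = 000101
  pos 4: 101000 XOR 101001 = 000001
Remainder (last 5 bits) = 00100. This is the CRC / FCS.

00100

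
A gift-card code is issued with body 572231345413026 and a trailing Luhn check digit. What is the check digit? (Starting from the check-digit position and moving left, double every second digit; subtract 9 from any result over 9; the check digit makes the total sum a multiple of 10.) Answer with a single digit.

4

Partial digits right→left: 6 2 0 3 1 4 5 4 3 1 3 2 2 7 5
Double every second digit counting from the check-digit position (so the 1st, 3rd, 5th, ... of the partial from the right).
  doubled (with −9 where >9): 3 0 2 1 6 6 4 1 → sum 23
  kept as-is: 2 3 4 4 1 2 7 → sum 23
Total = 23 + 23 = 46.
Check digit = (10 − (46 mod 10)) mod 10 = 4.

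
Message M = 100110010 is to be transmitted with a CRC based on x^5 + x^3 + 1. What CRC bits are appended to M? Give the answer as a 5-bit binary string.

Append 5 zeros: 10011001000000. Divide by 101001 (XOR where the leading bit is 1):
  pos 0: 100110 XOR 101001 = 001111
  pos 2: 111101 XOR 101001 = 010100
  pos 3: 101000 XOR 101001 = 000001
  pos 8: 100000 XOR 101001 = 001001
Remainder (last 5 bits) = 01001. This is the CRC / FCS.

01001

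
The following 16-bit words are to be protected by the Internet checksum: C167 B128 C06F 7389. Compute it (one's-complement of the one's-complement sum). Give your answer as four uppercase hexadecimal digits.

5976

One's-complement addition (fold any carry out of bit 15 back into bit 0):
  0xC167 + 0xB128 = 0x1728F → wrap carry → 0x7290
  0x7290 + 0xC06F = 0x132FF → wrap carry → 0x3300
  0x3300 + 0x7389 = 0x0A689
One's-complement sum = 0xA689.
Checksum = ~0xA689 & 0xFFFF = 0x5976.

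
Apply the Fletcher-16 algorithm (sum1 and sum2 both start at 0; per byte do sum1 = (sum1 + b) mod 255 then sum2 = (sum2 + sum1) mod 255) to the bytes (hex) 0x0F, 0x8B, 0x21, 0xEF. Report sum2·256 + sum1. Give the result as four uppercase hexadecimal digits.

Running sums (mod 255):
  after byte 0 (0x0F): sum1=15, sum2=15
  after byte 1 (0x8B): sum1=154, sum2=169
  after byte 2 (0x21): sum1=187, sum2=101
  after byte 3 (0xEF): sum1=171, sum2=17
Checksum = sum2·256 + sum1 = 17·256 + 171 = 4523 = 0x11AB.

11AB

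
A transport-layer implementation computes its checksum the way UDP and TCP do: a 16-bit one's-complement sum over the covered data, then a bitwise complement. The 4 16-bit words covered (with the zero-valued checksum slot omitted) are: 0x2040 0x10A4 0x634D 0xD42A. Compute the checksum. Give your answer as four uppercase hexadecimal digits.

One's-complement addition (fold any carry out of bit 15 back into bit 0):
  0x2040 + 0x10A4 = 0x030E4
  0x30E4 + 0x634D = 0x09431
  0x9431 + 0xD42A = 0x1685B → wrap carry → 0x685C
One's-complement sum = 0x685C.
Checksum = ~0x685C & 0xFFFF = 0x97A3.

97A3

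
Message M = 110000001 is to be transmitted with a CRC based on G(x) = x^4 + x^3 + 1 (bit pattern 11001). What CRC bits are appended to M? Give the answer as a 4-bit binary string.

0111

Append 4 zeros: 1100000010000. Divide by 11001 (XOR where the leading bit is 1):
  pos 0: 11000 XOR 11001 = 00001
  pos 4: 10001 XOR 11001 = 01000
  pos 5: 10000 XOR 11001 = 01001
  pos 6: 10010 XOR 11001 = 01011
  pos 7: 10110 XOR 11001 = 01111
  pos 8: 11110 XOR 11001 = 00111
Remainder (last 4 bits) = 0111. This is the CRC / FCS.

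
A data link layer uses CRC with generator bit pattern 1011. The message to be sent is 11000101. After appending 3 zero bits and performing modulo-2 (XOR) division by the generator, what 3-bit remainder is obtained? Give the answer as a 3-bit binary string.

011

Append 3 zeros: 11000101000. Divide by 1011 (XOR where the leading bit is 1):
  pos 0: 1100 XOR 1011 = 0111
  pos 1: 1110 XOR 1011 = 0101
  pos 2: 1011 XOR 1011 = 0000
  pos 7: 1000 XOR 1011 = 0011
Remainder (last 3 bits) = 011. This is the CRC / FCS.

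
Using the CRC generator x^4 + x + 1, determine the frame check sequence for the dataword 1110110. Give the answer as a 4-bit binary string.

Append 4 zeros: 11101100000. Divide by 10011 (XOR where the leading bit is 1):
  pos 0: 11101 XOR 10011 = 01110
  pos 1: 11101 XOR 10011 = 01110
  pos 2: 11100 XOR 10011 = 01111
  pos 3: 11110 XOR 10011 = 01101
  pos 4: 11010 XOR 10011 = 01001
  pos 5: 10010 XOR 10011 = 00001
Remainder (last 4 bits) = 0010. This is the CRC / FCS.

0010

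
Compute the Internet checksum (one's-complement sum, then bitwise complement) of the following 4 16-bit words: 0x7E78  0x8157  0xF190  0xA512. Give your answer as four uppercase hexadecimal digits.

698C

One's-complement addition (fold any carry out of bit 15 back into bit 0):
  0x7E78 + 0x8157 = 0x0FFCF
  0xFFCF + 0xF190 = 0x1F15F → wrap carry → 0xF160
  0xF160 + 0xA512 = 0x19672 → wrap carry → 0x9673
One's-complement sum = 0x9673.
Checksum = ~0x9673 & 0xFFFF = 0x698C.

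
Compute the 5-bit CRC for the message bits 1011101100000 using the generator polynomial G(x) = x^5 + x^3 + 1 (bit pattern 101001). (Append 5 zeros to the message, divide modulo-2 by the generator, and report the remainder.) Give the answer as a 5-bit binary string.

10100

Append 5 zeros: 101110110000000000. Divide by 101001 (XOR where the leading bit is 1):
  pos 0: 101110 XOR 101001 = 000111
  pos 3: 111110 XOR 101001 = 010111
  pos 4: 101110 XOR 101001 = 000111
  pos 7: 111000 XOR 101001 = 010001
  pos 8: 100010 XOR 101001 = 001011
  pos 10: 101100 XOR 101001 = 000101
Remainder (last 5 bits) = 10100. This is the CRC / FCS.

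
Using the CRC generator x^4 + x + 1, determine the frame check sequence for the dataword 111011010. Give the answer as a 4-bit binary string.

1110

Append 4 zeros: 1110110100000. Divide by 10011 (XOR where the leading bit is 1):
  pos 0: 11101 XOR 10011 = 01110
  pos 1: 11101 XOR 10011 = 01110
  pos 2: 11100 XOR 10011 = 01111
  pos 3: 11111 XOR 10011 = 01100
  pos 4: 11000 XOR 10011 = 01011
  pos 5: 10110 XOR 10011 = 00101
  pos 7: 10100 XOR 10011 = 00111
Remainder (last 4 bits) = 1110. This is the CRC / FCS.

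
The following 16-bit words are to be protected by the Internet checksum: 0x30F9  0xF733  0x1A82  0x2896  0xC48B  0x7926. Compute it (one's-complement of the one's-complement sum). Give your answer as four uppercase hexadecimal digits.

One's-complement addition (fold any carry out of bit 15 back into bit 0):
  0x30F9 + 0xF733 = 0x1282C → wrap carry → 0x282D
  0x282D + 0x1A82 = 0x042AF
  0x42AF + 0x2896 = 0x06B45
  0x6B45 + 0xC48B = 0x12FD0 → wrap carry → 0x2FD1
  0x2FD1 + 0x7926 = 0x0A8F7
One's-complement sum = 0xA8F7.
Checksum = ~0xA8F7 & 0xFFFF = 0x5708.

5708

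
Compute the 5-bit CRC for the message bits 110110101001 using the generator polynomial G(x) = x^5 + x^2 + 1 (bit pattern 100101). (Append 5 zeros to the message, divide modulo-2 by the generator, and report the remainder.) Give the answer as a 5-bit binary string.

Append 5 zeros: 11011010100100000. Divide by 100101 (XOR where the leading bit is 1):
  pos 0: 110110 XOR 100101 = 010011
  pos 1: 100111 XOR 100101 = 000010
  pos 5: 100100 XOR 100101 = 000001
  pos 10: 110000 XOR 100101 = 010101
  pos 11: 101010 XOR 100101 = 001111
Remainder (last 5 bits) = 01111. This is the CRC / FCS.

01111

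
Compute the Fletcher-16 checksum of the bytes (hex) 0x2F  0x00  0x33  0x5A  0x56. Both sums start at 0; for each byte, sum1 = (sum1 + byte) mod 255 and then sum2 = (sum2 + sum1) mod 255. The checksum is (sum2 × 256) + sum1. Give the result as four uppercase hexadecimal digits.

Running sums (mod 255):
  after byte 0 (0x2F): sum1=47, sum2=47
  after byte 1 (0x00): sum1=47, sum2=94
  after byte 2 (0x33): sum1=98, sum2=192
  after byte 3 (0x5A): sum1=188, sum2=125
  after byte 4 (0x56): sum1=19, sum2=144
Checksum = sum2·256 + sum1 = 144·256 + 19 = 36883 = 0x9013.

9013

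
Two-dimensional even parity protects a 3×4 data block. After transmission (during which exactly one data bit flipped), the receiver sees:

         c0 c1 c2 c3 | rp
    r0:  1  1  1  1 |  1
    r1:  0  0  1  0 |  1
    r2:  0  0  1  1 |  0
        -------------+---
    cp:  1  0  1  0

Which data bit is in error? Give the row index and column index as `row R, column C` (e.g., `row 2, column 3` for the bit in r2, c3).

Recompute each row's even parity and compare to rp:
  r0: data parity 0, sent rp 1 → mismatch
  r1: data parity 1, sent rp 1 → ok
  r2: data parity 0, sent rp 0 → ok
Recompute each column's even parity and compare to cp:
  c0: data parity 1, sent cp 1 → ok
  c1: data parity 1, sent cp 0 → mismatch
  c2: data parity 1, sent cp 1 → ok
  c3: data parity 0, sent cp 0 → ok
Exactly one row (r0) and one column (c1) fail → the flipped bit is at their intersection.

row 0, column 1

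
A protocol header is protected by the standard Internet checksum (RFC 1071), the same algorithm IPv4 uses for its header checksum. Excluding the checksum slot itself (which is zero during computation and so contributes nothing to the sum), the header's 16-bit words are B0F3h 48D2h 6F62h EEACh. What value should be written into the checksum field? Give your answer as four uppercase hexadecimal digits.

One's-complement addition (fold any carry out of bit 15 back into bit 0):
  0xB0F3 + 0x48D2 = 0x0F9C5
  0xF9C5 + 0x6F62 = 0x16927 → wrap carry → 0x6928
  0x6928 + 0xEEAC = 0x157D4 → wrap carry → 0x57D5
One's-complement sum = 0x57D5.
Checksum = ~0x57D5 & 0xFFFF = 0xA82A.

A82A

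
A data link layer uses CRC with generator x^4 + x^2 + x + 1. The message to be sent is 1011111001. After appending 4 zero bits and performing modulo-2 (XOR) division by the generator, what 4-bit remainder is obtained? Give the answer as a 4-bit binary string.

0100

Append 4 zeros: 10111110010000. Divide by 10111 (XOR where the leading bit is 1):
  pos 0: 10111 XOR 10111 = 00000
  pos 5: 11001 XOR 10111 = 01110
  pos 6: 11100 XOR 10111 = 01011
  pos 7: 10110 XOR 10111 = 00001
Remainder (last 4 bits) = 0100. This is the CRC / FCS.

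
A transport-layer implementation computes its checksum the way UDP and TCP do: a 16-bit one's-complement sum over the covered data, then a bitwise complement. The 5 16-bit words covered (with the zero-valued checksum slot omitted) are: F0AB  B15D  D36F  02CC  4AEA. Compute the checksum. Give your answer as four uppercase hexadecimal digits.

One's-complement addition (fold any carry out of bit 15 back into bit 0):
  0xF0AB + 0xB15D = 0x1A208 → wrap carry → 0xA209
  0xA209 + 0xD36F = 0x17578 → wrap carry → 0x7579
  0x7579 + 0x02CC = 0x07845
  0x7845 + 0x4AEA = 0x0C32F
One's-complement sum = 0xC32F.
Checksum = ~0xC32F & 0xFFFF = 0x3CD0.

3CD0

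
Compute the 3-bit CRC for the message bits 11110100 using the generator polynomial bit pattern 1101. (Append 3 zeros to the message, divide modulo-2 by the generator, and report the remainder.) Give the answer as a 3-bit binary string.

Append 3 zeros: 11110100000. Divide by 1101 (XOR where the leading bit is 1):
  pos 0: 1111 XOR 1101 = 0010
  pos 2: 1001 XOR 1101 = 0100
  pos 3: 1000 XOR 1101 = 0101
  pos 4: 1010 XOR 1101 = 0111
  pos 5: 1110 XOR 1101 = 0011
  pos 7: 1100 XOR 1101 = 0001
Remainder (last 3 bits) = 001. This is the CRC / FCS.

001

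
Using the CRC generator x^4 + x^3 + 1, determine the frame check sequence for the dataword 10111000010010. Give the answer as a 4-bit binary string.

1010

Append 4 zeros: 101110000100100000. Divide by 11001 (XOR where the leading bit is 1):
  pos 0: 10111 XOR 11001 = 01110
  pos 1: 11100 XOR 11001 = 00101
  pos 3: 10100 XOR 11001 = 01101
  pos 4: 11010 XOR 11001 = 00011
  pos 7: 11100 XOR 11001 = 00101
  pos 9: 10110 XOR 11001 = 01111
  pos 10: 11110 XOR 11001 = 00111
  pos 12: 11100 XOR 11001 = 00101
Remainder (last 4 bits) = 1010. This is the CRC / FCS.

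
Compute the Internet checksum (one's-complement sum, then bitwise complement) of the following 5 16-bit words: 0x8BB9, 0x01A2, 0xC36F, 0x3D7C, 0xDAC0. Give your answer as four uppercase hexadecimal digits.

96F7

One's-complement addition (fold any carry out of bit 15 back into bit 0):
  0x8BB9 + 0x01A2 = 0x08D5B
  0x8D5B + 0xC36F = 0x150CA → wrap carry → 0x50CB
  0x50CB + 0x3D7C = 0x08E47
  0x8E47 + 0xDAC0 = 0x16907 → wrap carry → 0x6908
One's-complement sum = 0x6908.
Checksum = ~0x6908 & 0xFFFF = 0x96F7.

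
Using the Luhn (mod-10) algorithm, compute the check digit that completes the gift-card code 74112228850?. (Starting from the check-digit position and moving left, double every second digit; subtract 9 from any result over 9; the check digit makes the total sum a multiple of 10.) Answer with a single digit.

Partial digits right→left: 0 5 8 8 2 2 2 1 1 4 7
Double every second digit counting from the check-digit position (so the 1st, 3rd, 5th, ... of the partial from the right).
  doubled (with −9 where >9): 0 7 4 4 2 5 → sum 22
  kept as-is: 5 8 2 1 4 → sum 20
Total = 22 + 20 = 42.
Check digit = (10 − (42 mod 10)) mod 10 = 8.

8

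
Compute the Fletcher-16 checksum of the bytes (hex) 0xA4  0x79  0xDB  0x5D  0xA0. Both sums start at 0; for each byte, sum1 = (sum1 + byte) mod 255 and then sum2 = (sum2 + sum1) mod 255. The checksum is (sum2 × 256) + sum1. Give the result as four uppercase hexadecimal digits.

Running sums (mod 255):
  after byte 0 (0xA4): sum1=164, sum2=164
  after byte 1 (0x79): sum1=30, sum2=194
  after byte 2 (0xDB): sum1=249, sum2=188
  after byte 3 (0x5D): sum1=87, sum2=20
  after byte 4 (0xA0): sum1=247, sum2=12
Checksum = sum2·256 + sum1 = 12·256 + 247 = 3319 = 0x0CF7.

0CF7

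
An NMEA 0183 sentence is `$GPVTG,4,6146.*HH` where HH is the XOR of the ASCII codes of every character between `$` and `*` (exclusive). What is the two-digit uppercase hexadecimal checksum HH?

XOR the ASCII codes of the payload characters:
  'G' = 0x47 → acc = 0x47
  'P' = 0x50 → acc = 0x17
  'V' = 0x56 → acc = 0x41
  'T' = 0x54 → acc = 0x15
  'G' = 0x47 → acc = 0x52
  ',' = 0x2C → acc = 0x7E
  '4' = 0x34 → acc = 0x4A
  ',' = 0x2C → acc = 0x66
  '6' = 0x36 → acc = 0x50
  '1' = 0x31 → acc = 0x61
  '4' = 0x34 → acc = 0x55
  '6' = 0x36 → acc = 0x63
  '.' = 0x2E → acc = 0x4D
Checksum = 0x4D.

4D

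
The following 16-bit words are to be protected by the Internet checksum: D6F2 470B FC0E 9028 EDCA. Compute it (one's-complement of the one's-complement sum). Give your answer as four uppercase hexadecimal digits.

67FF

One's-complement addition (fold any carry out of bit 15 back into bit 0):
  0xD6F2 + 0x470B = 0x11DFD → wrap carry → 0x1DFE
  0x1DFE + 0xFC0E = 0x11A0C → wrap carry → 0x1A0D
  0x1A0D + 0x9028 = 0x0AA35
  0xAA35 + 0xEDCA = 0x197FF → wrap carry → 0x9800
One's-complement sum = 0x9800.
Checksum = ~0x9800 & 0xFFFF = 0x67FF.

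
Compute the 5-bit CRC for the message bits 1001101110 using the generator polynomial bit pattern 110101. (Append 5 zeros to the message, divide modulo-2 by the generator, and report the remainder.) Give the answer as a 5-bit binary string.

Append 5 zeros: 100110111000000. Divide by 110101 (XOR where the leading bit is 1):
  pos 0: 100110 XOR 110101 = 010011
  pos 1: 100111 XOR 110101 = 010010
  pos 2: 100101 XOR 110101 = 010000
  pos 3: 100001 XOR 110101 = 010100
  pos 4: 101000 XOR 110101 = 011101
  pos 5: 111010 XOR 110101 = 001111
  pos 7: 111100 XOR 110101 = 001001
  pos 9: 100100 XOR 110101 = 010001
Remainder (last 5 bits) = 10001. This is the CRC / FCS.

10001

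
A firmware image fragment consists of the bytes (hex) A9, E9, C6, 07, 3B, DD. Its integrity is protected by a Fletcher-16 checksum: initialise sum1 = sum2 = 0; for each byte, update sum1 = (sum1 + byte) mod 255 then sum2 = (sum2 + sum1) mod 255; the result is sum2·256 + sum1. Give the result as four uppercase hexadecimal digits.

107A

Running sums (mod 255):
  after byte 0 (A9): sum1=169, sum2=169
  after byte 1 (E9): sum1=147, sum2=61
  after byte 2 (C6): sum1=90, sum2=151
  after byte 3 (07): sum1=97, sum2=248
  after byte 4 (3B): sum1=156, sum2=149
  after byte 5 (DD): sum1=122, sum2=16
Checksum = sum2·256 + sum1 = 16·256 + 122 = 4218 = 0x107A.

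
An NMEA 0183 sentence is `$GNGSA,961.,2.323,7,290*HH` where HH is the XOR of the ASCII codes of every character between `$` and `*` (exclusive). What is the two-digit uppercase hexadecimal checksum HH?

XOR the ASCII codes of the payload characters:
  'G' = 0x47 → acc = 0x47
  'N' = 0x4E → acc = 0x09
  'G' = 0x47 → acc = 0x4E
  'S' = 0x53 → acc = 0x1D
  'A' = 0x41 → acc = 0x5C
  ',' = 0x2C → acc = 0x70
  '9' = 0x39 → acc = 0x49
  '6' = 0x36 → acc = 0x7F
  '1' = 0x31 → acc = 0x4E
  '.' = 0x2E → acc = 0x60
  ',' = 0x2C → acc = 0x4C
  '2' = 0x32 → acc = 0x7E
  '.' = 0x2E → acc = 0x50
  '3' = 0x33 → acc = 0x63
  '2' = 0x32 → acc = 0x51
  '3' = 0x33 → acc = 0x62
  ',' = 0x2C → acc = 0x4E
  '7' = 0x37 → acc = 0x79
  ',' = 0x2C → acc = 0x55
  '2' = 0x32 → acc = 0x67
  '9' = 0x39 → acc = 0x5E
  '0' = 0x30 → acc = 0x6E
Checksum = 0x6E.

6E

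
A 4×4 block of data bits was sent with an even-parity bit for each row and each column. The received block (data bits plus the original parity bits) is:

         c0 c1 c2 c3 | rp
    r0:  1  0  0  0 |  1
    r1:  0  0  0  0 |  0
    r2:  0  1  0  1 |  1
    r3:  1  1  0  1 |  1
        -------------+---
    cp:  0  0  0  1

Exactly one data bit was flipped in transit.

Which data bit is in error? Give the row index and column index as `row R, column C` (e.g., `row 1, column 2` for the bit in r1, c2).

row 2, column 3

Recompute each row's even parity and compare to rp:
  r0: data parity 1, sent rp 1 → ok
  r1: data parity 0, sent rp 0 → ok
  r2: data parity 0, sent rp 1 → mismatch
  r3: data parity 1, sent rp 1 → ok
Recompute each column's even parity and compare to cp:
  c0: data parity 0, sent cp 0 → ok
  c1: data parity 0, sent cp 0 → ok
  c2: data parity 0, sent cp 0 → ok
  c3: data parity 0, sent cp 1 → mismatch
Exactly one row (r2) and one column (c3) fail → the flipped bit is at their intersection.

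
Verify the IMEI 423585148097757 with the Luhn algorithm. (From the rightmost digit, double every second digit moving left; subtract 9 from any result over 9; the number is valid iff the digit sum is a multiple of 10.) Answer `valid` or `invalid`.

invalid

From the right, keep odd positions and double even positions (subtract 9 from any doubled value over 9):
  doubled (positions 2,4,...): 1 5 0 8 1 1 4 → sum 20
  kept (positions 1,3,...): 7 7 9 8 1 8 3 4 → sum 47
Total = 67.
67 mod 10 = 7, so the number is invalid.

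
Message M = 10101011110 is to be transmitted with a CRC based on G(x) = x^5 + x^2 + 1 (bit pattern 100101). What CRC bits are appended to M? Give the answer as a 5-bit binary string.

Append 5 zeros: 1010101111000000. Divide by 100101 (XOR where the leading bit is 1):
  pos 0: 101010 XOR 100101 = 001111
  pos 2: 111111 XOR 100101 = 011010
  pos 3: 110101 XOR 100101 = 010000
  pos 4: 100001 XOR 100101 = 000100
  pos 7: 100000 XOR 100101 = 000101
  pos 10: 101000 XOR 100101 = 001101
Remainder (last 5 bits) = 01101. This is the CRC / FCS.

01101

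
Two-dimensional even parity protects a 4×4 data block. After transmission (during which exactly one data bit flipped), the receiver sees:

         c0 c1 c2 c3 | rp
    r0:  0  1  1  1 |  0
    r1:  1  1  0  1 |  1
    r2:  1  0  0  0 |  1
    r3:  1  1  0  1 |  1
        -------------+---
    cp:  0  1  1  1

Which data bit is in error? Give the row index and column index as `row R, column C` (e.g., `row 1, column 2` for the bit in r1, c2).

row 0, column 0

Recompute each row's even parity and compare to rp:
  r0: data parity 1, sent rp 0 → mismatch
  r1: data parity 1, sent rp 1 → ok
  r2: data parity 1, sent rp 1 → ok
  r3: data parity 1, sent rp 1 → ok
Recompute each column's even parity and compare to cp:
  c0: data parity 1, sent cp 0 → mismatch
  c1: data parity 1, sent cp 1 → ok
  c2: data parity 1, sent cp 1 → ok
  c3: data parity 1, sent cp 1 → ok
Exactly one row (r0) and one column (c0) fail → the flipped bit is at their intersection.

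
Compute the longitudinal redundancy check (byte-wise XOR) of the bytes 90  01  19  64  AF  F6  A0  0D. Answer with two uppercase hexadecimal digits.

XOR the bytes together:
  start with 0x90
  0x90 ⊕ 0x01 = 0x91
  0x91 ⊕ 0x19 = 0x88
  0x88 ⊕ 0x64 = 0xEC
  0xEC ⊕ 0xAF = 0x43
  0x43 ⊕ 0xF6 = 0xB5
  0xB5 ⊕ 0xA0 = 0x15
  0x15 ⊕ 0x0D = 0x18

18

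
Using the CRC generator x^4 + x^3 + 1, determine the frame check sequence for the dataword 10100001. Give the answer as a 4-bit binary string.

0001

Append 4 zeros: 101000010000. Divide by 11001 (XOR where the leading bit is 1):
  pos 0: 10100 XOR 11001 = 01101
  pos 1: 11010 XOR 11001 = 00011
  pos 4: 11010 XOR 11001 = 00011
  pos 7: 11000 XOR 11001 = 00001
Remainder (last 4 bits) = 0001. This is the CRC / FCS.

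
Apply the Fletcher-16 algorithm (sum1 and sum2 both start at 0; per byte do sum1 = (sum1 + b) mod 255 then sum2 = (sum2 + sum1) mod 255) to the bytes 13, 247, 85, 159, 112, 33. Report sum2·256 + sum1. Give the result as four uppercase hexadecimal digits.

Running sums (mod 255):
  after byte 0 (13): sum1=13, sum2=13
  after byte 1 (247): sum1=5, sum2=18
  after byte 2 (85): sum1=90, sum2=108
  after byte 3 (159): sum1=249, sum2=102
  after byte 4 (112): sum1=106, sum2=208
  after byte 5 (33): sum1=139, sum2=92
Checksum = sum2·256 + sum1 = 92·256 + 139 = 23691 = 0x5C8B.

5C8B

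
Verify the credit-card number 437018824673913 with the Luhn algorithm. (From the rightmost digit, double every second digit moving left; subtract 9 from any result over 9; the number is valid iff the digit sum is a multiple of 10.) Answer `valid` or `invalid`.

invalid

From the right, keep odd positions and double even positions (subtract 9 from any doubled value over 9):
  doubled (positions 2,4,...): 2 6 3 4 7 0 6 → sum 28
  kept (positions 1,3,...): 3 9 7 4 8 1 7 4 → sum 43
Total = 71.
71 mod 10 = 1, so the number is invalid.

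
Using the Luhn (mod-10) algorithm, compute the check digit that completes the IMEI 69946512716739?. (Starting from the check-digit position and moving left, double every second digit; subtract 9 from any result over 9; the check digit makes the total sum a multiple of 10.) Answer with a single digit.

Partial digits right→left: 9 3 7 6 1 7 2 1 5 6 4 9 9 6
Double every second digit counting from the check-digit position (so the 1st, 3rd, 5th, ... of the partial from the right).
  doubled (with −9 where >9): 9 5 2 4 1 8 9 → sum 38
  kept as-is: 3 6 7 1 6 9 6 → sum 38
Total = 38 + 38 = 76.
Check digit = (10 − (76 mod 10)) mod 10 = 4.

4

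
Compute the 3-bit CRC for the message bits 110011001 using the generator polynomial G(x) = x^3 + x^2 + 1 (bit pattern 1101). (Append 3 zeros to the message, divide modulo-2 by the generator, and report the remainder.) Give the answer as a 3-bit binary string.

Append 3 zeros: 110011001000. Divide by 1101 (XOR where the leading bit is 1):
  pos 0: 1100 XOR 1101 = 0001
  pos 3: 1110 XOR 1101 = 0011
  pos 5: 1101 XOR 1101 = 0000
Remainder (last 3 bits) = 000. This is the CRC / FCS.

000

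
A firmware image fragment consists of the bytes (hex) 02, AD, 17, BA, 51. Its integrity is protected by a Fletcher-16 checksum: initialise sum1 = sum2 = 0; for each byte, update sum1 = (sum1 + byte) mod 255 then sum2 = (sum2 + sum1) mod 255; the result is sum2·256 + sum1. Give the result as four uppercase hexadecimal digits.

Running sums (mod 255):
  after byte 0 (02): sum1=2, sum2=2
  after byte 1 (AD): sum1=175, sum2=177
  after byte 2 (17): sum1=198, sum2=120
  after byte 3 (BA): sum1=129, sum2=249
  after byte 4 (51): sum1=210, sum2=204
Checksum = sum2·256 + sum1 = 204·256 + 210 = 52434 = 0xCCD2.

CCD2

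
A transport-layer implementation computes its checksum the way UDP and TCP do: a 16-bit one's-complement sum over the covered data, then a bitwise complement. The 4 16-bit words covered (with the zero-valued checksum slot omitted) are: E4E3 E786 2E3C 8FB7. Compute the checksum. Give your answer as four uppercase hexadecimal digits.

One's-complement addition (fold any carry out of bit 15 back into bit 0):
  0xE4E3 + 0xE786 = 0x1CC69 → wrap carry → 0xCC6A
  0xCC6A + 0x2E3C = 0x0FAA6
  0xFAA6 + 0x8FB7 = 0x18A5D → wrap carry → 0x8A5E
One's-complement sum = 0x8A5E.
Checksum = ~0x8A5E & 0xFFFF = 0x75A1.

75A1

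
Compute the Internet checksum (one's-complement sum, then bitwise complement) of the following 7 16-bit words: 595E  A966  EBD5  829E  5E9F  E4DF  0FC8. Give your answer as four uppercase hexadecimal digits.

One's-complement addition (fold any carry out of bit 15 back into bit 0):
  0x595E + 0xA966 = 0x102C4 → wrap carry → 0x02C5
  0x02C5 + 0xEBD5 = 0x0EE9A
  0xEE9A + 0x829E = 0x17138 → wrap carry → 0x7139
  0x7139 + 0x5E9F = 0x0CFD8
  0xCFD8 + 0xE4DF = 0x1B4B7 → wrap carry → 0xB4B8
  0xB4B8 + 0x0FC8 = 0x0C480
One's-complement sum = 0xC480.
Checksum = ~0xC480 & 0xFFFF = 0x3B7F.

3B7F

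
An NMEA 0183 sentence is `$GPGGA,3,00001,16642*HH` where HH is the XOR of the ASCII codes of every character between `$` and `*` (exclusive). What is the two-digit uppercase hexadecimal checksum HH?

4F

XOR the ASCII codes of the payload characters:
  'G' = 0x47 → acc = 0x47
  'P' = 0x50 → acc = 0x17
  'G' = 0x47 → acc = 0x50
  'G' = 0x47 → acc = 0x17
  'A' = 0x41 → acc = 0x56
  ',' = 0x2C → acc = 0x7A
  '3' = 0x33 → acc = 0x49
  ',' = 0x2C → acc = 0x65
  '0' = 0x30 → acc = 0x55
  '0' = 0x30 → acc = 0x65
  '0' = 0x30 → acc = 0x55
  '0' = 0x30 → acc = 0x65
  '1' = 0x31 → acc = 0x54
  ',' = 0x2C → acc = 0x78
  '1' = 0x31 → acc = 0x49
  '6' = 0x36 → acc = 0x7F
  '6' = 0x36 → acc = 0x49
  '4' = 0x34 → acc = 0x7D
  '2' = 0x32 → acc = 0x4F
Checksum = 0x4F.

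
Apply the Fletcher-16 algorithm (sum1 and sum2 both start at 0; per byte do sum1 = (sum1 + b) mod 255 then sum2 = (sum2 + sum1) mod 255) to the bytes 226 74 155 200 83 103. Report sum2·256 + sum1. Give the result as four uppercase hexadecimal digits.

Running sums (mod 255):
  after byte 0 (226): sum1=226, sum2=226
  after byte 1 (74): sum1=45, sum2=16
  after byte 2 (155): sum1=200, sum2=216
  after byte 3 (200): sum1=145, sum2=106
  after byte 4 (83): sum1=228, sum2=79
  after byte 5 (103): sum1=76, sum2=155
Checksum = sum2·256 + sum1 = 155·256 + 76 = 39756 = 0x9B4C.

9B4C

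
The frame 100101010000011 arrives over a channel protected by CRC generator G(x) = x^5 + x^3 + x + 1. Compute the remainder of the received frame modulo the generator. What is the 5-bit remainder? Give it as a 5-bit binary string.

Modulo-2 division of 100101010000011 by 101011:
  pos 0: 100101 XOR 101011 = 001110
  pos 2: 111001 XOR 101011 = 010010
  pos 3: 100100 XOR 101011 = 001111
  pos 5: 111100 XOR 101011 = 010111
  pos 6: 101110 XOR 101011 = 000101
  pos 9: 101011 XOR 101011 = 000000
Remainder = 00000 (zero — the frame passes the CRC check).

00000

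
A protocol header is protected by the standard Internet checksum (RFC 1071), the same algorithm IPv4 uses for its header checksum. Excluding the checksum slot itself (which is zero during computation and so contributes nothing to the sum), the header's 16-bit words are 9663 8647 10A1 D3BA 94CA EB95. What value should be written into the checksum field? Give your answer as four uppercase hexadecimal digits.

One's-complement addition (fold any carry out of bit 15 back into bit 0):
  0x9663 + 0x8647 = 0x11CAA → wrap carry → 0x1CAB
  0x1CAB + 0x10A1 = 0x02D4C
  0x2D4C + 0xD3BA = 0x10106 → wrap carry → 0x0107
  0x0107 + 0x94CA = 0x095D1
  0x95D1 + 0xEB95 = 0x18166 → wrap carry → 0x8167
One's-complement sum = 0x8167.
Checksum = ~0x8167 & 0xFFFF = 0x7E98.

7E98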